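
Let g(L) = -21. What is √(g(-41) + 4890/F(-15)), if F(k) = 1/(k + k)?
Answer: I*√146721 ≈ 383.04*I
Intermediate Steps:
F(k) = 1/(2*k)
√(g(-41) + 4890/F(-15)) = √(-21 + 4890/(((½)/(-15)))) = √(-21 + 4890/(((½)*(-1/15)))) = √(-21 + 4890/(-1/30)) = √(-21 + 4890*(-30)) = √(-21 - 146700) = √(-146721) = I*√146721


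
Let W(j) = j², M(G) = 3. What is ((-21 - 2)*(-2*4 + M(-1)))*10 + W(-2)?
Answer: 1154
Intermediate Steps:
((-21 - 2)*(-2*4 + M(-1)))*10 + W(-2) = ((-21 - 2)*(-2*4 + 3))*10 + (-2)² = -23*(-8 + 3)*10 + 4 = -23*(-5)*10 + 4 = 115*10 + 4 = 1150 + 4 = 1154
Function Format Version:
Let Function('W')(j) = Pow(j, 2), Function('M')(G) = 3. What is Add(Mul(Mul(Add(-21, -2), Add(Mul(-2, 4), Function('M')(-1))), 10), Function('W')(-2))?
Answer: 1154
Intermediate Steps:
Add(Mul(Mul(Add(-21, -2), Add(Mul(-2, 4), Function('M')(-1))), 10), Function('W')(-2)) = Add(Mul(Mul(Add(-21, -2), Add(Mul(-2, 4), 3)), 10), Pow(-2, 2)) = Add(Mul(Mul(-23, Add(-8, 3)), 10), 4) = Add(Mul(Mul(-23, -5), 10), 4) = Add(Mul(115, 10), 4) = Add(1150, 4) = 1154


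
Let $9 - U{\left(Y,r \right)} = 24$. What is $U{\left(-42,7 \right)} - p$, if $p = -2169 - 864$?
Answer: $3018$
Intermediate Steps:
$U{\left(Y,r \right)} = -15$ ($U{\left(Y,r \right)} = 9 - 24 = -15$)
$p = -3033$
$U{\left(-42,7 \right)} - p = -15 - -3033 = -15 + 3033 = 3018$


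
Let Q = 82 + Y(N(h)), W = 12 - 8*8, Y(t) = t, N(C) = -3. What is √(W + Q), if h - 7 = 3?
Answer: 3*√3 ≈ 5.1962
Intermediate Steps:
h = 10 (h = 7 + 3 = 10)
W = -52 (W = 12 - 64 = -52)
Q = 79 (Q = 82 - 3 = 79)
√(W + Q) = √(-52 + 79) = √27 = 3*√3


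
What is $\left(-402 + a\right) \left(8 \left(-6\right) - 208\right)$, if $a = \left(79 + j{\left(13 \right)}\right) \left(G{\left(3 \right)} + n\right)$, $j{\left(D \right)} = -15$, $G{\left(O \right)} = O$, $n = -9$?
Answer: $201216$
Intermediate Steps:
$a = -384$ ($a = \left(79 - 15\right) \left(3 - 9\right) = 64 \left(-6\right) = -384$)
$\left(-402 + a\right) \left(8 \left(-6\right) - 208\right) = \left(-402 - 384\right) \left(8 \left(-6\right) - 208\right) = - 786 \left(-48 - 208\right) = \left(-786\right) \left(-256\right) = 201216$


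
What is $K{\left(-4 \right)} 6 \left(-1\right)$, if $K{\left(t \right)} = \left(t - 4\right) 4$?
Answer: $192$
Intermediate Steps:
$K{\left(t \right)} = -16 + 4 t$ ($K{\left(t \right)} = \left(-4 + t\right) 4 = -16 + 4 t$)
$K{\left(-4 \right)} 6 \left(-1\right) = \left(-16 + 4 \left(-4\right)\right) 6 \left(-1\right) = \left(-16 - 16\right) 6 \left(-1\right) = \left(-32\right) 6 \left(-1\right) = \left(-192\right) \left(-1\right) = 192$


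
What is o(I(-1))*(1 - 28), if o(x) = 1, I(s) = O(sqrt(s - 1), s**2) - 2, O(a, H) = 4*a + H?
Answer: -27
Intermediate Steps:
O(a, H) = H + 4*a
I(s) = -2 + s**2 + 4*sqrt(-1 + s) (I(s) = (s**2 + 4*sqrt(s - 1)) - 2 = (s**2 + 4*sqrt(-1 + s)) - 2 = -2 + s**2 + 4*sqrt(-1 + s))
o(I(-1))*(1 - 28) = 1*(1 - 28) = 1*(-27) = -27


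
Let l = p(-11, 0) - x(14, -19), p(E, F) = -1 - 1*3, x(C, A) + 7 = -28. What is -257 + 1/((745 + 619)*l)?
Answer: -10866987/42284 ≈ -257.00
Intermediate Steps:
x(C, A) = -35 (x(C, A) = -7 - 28 = -35)
p(E, F) = -4 (p(E, F) = -1 - 3 = -4)
l = 31 (l = -4 - 1*(-35) = -4 + 35 = 31)
-257 + 1/((745 + 619)*l) = -257 + 1/((745 + 619)*31) = -257 + (1/31)/1364 = -257 + (1/1364)*(1/31) = -257 + 1/42284 = -10866987/42284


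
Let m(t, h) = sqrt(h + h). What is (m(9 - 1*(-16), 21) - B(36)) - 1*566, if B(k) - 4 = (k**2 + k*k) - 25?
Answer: -3137 + sqrt(42) ≈ -3130.5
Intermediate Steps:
m(t, h) = sqrt(2)*sqrt(h) (m(t, h) = sqrt(2*h) = sqrt(2)*sqrt(h))
B(k) = -21 + 2*k**2 (B(k) = 4 + ((k**2 + k*k) - 25) = 4 + ((k**2 + k**2) - 25) = 4 + (2*k**2 - 25) = 4 + (-25 + 2*k**2) = -21 + 2*k**2)
(m(9 - 1*(-16), 21) - B(36)) - 1*566 = (sqrt(2)*sqrt(21) - (-21 + 2*36**2)) - 1*566 = (sqrt(42) - (-21 + 2*1296)) - 566 = (sqrt(42) - (-21 + 2592)) - 566 = (sqrt(42) - 1*2571) - 566 = (sqrt(42) - 2571) - 566 = (-2571 + sqrt(42)) - 566 = -3137 + sqrt(42)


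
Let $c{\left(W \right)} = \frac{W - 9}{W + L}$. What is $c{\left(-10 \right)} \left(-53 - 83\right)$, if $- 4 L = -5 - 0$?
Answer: $- \frac{10336}{35} \approx -295.31$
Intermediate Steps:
$L = \frac{5}{4}$ ($L = - \frac{-5 - 0}{4} = - \frac{-5 + 0}{4} = \left(- \frac{1}{4}\right) \left(-5\right) = \frac{5}{4} \approx 1.25$)
$c{\left(W \right)} = \frac{-9 + W}{\frac{5}{4} + W}$ ($c{\left(W \right)} = \frac{W - 9}{W + \frac{5}{4}} = \frac{-9 + W}{\frac{5}{4} + W}$)
$c{\left(-10 \right)} \left(-53 - 83\right) = \frac{4 \left(-9 - 10\right)}{5 + 4 \left(-10\right)} \left(-53 - 83\right) = 4 \frac{1}{5 - 40} \left(-19\right) \left(-136\right) = 4 \frac{1}{-35} \left(-19\right) \left(-136\right) = 4 \left(- \frac{1}{35}\right) \left(-19\right) \left(-136\right) = \frac{76}{35} \left(-136\right) = - \frac{10336}{35}$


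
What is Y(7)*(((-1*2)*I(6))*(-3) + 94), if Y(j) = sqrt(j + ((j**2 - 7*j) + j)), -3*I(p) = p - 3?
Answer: 88*sqrt(14) ≈ 329.27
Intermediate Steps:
I(p) = 1 - p/3 (I(p) = -(p - 3)/3 = -(-3 + p)/3 = 1 - p/3)
Y(j) = sqrt(j**2 - 5*j) (Y(j) = sqrt(j + (j**2 - 6*j)) = sqrt(j**2 - 5*j))
Y(7)*(((-1*2)*I(6))*(-3) + 94) = sqrt(7*(-5 + 7))*(((-1*2)*(1 - 1/3*6))*(-3) + 94) = sqrt(7*2)*(-2*(1 - 2)*(-3) + 94) = sqrt(14)*(-2*(-1)*(-3) + 94) = sqrt(14)*(2*(-3) + 94) = sqrt(14)*(-6 + 94) = sqrt(14)*88 = 88*sqrt(14)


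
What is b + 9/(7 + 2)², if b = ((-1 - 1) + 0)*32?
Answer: -575/9 ≈ -63.889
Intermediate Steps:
b = -64 (b = (-2 + 0)*32 = -2*32 = -64)
b + 9/(7 + 2)² = -64 + 9/(7 + 2)² = -64 + 9/9² = -64 + 9/81 = -64 + (1/81)*9 = -64 + ⅑ = -575/9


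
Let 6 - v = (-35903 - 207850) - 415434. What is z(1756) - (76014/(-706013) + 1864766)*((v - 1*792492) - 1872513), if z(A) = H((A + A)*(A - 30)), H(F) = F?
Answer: 2640753986102292784/706013 ≈ 3.7404e+12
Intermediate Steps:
z(A) = 2*A*(-30 + A) (z(A) = (A + A)*(A - 30) = (2*A)*(-30 + A) = 2*A*(-30 + A))
v = 659193 (v = 6 - ((-35903 - 207850) - 415434) = 6 - (-243753 - 415434) = 6 - 1*(-659187) = 6 + 659187 = 659193)
z(1756) - (76014/(-706013) + 1864766)*((v - 1*792492) - 1872513) = 2*1756*(-30 + 1756) - (76014/(-706013) + 1864766)*((659193 - 1*792492) - 1872513) = 2*1756*1726 - (76014*(-1/706013) + 1864766)*((659193 - 792492) - 1872513) = 6061712 - (-76014/706013 + 1864766)*(-133299 - 1872513) = 6061712 - 1316548961944*(-2005812)/706013 = 6061712 - 1*(-2640749706454818528/706013) = 6061712 + 2640749706454818528/706013 = 2640753986102292784/706013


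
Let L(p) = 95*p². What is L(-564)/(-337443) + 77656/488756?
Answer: -1228630978426/13743940909 ≈ -89.394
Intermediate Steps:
L(-564)/(-337443) + 77656/488756 = (95*(-564)²)/(-337443) + 77656/488756 = (95*318096)*(-1/337443) + 77656*(1/488756) = 30219120*(-1/337443) + 19414/122189 = -10073040/112481 + 19414/122189 = -1228630978426/13743940909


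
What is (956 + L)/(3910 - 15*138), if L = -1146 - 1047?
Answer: -1237/1840 ≈ -0.67228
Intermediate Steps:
L = -2193
(956 + L)/(3910 - 15*138) = (956 - 2193)/(3910 - 15*138) = -1237/(3910 - 2070) = -1237/1840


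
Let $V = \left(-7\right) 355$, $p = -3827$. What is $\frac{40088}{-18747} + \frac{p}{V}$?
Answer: $- \frac{27873911}{46586295} \approx -0.59833$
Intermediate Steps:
$V = -2485$
$\frac{40088}{-18747} + \frac{p}{V} = \frac{40088}{-18747} - \frac{3827}{-2485} = 40088 \left(- \frac{1}{18747}\right) - - \frac{3827}{2485} = - \frac{40088}{18747} + \frac{3827}{2485} = - \frac{27873911}{46586295}$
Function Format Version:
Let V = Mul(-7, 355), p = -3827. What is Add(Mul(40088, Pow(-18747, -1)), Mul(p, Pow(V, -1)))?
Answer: Rational(-27873911, 46586295) ≈ -0.59833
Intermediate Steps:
V = -2485
Add(Mul(40088, Pow(-18747, -1)), Mul(p, Pow(V, -1))) = Add(Mul(40088, Pow(-18747, -1)), Mul(-3827, Pow(-2485, -1))) = Add(Mul(40088, Rational(-1, 18747)), Mul(-3827, Rational(-1, 2485))) = Add(Rational(-40088, 18747), Rational(3827, 2485)) = Rational(-27873911, 46586295)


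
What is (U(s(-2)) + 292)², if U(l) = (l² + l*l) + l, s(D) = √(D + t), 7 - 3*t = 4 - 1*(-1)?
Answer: 753412/9 + 3472*I*√3/9 ≈ 83713.0 + 668.19*I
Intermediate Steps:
t = ⅔ (t = 7/3 - (4 - 1*(-1))/3 = 7/3 - (4 + 1)/3 = 7/3 - ⅓*5 = 7/3 - 5/3 = ⅔ ≈ 0.66667)
s(D) = √(⅔ + D) (s(D) = √(D + ⅔) = √(⅔ + D))
U(l) = l + 2*l² (U(l) = (l² + l²) + l = 2*l² + l = l + 2*l²)
(U(s(-2)) + 292)² = ((√(6 + 9*(-2))/3)*(1 + 2*(√(6 + 9*(-2))/3)) + 292)² = ((√(6 - 18)/3)*(1 + 2*(√(6 - 18)/3)) + 292)² = ((√(-12)/3)*(1 + 2*(√(-12)/3)) + 292)² = (((2*I*√3)/3)*(1 + 2*((2*I*√3)/3)) + 292)² = ((2*I*√3/3)*(1 + 2*(2*I*√3/3)) + 292)² = ((2*I*√3/3)*(1 + 4*I*√3/3) + 292)² = (2*I*√3*(1 + 4*I*√3/3)/3 + 292)² = (292 + 2*I*√3*(1 + 4*I*√3/3)/3)²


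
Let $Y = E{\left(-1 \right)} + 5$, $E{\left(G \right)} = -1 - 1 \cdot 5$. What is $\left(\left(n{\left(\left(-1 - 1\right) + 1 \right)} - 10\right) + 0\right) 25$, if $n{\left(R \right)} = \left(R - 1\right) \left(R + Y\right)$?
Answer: $-150$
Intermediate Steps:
$E{\left(G \right)} = -6$ ($E{\left(G \right)} = -1 - 5 = -6$)
$Y = -1$ ($Y = -6 + 5 = -1$)
$n{\left(R \right)} = \left(-1 + R\right)^{2}$ ($n{\left(R \right)} = \left(R - 1\right) \left(R - 1\right) = \left(-1 + R\right) \left(-1 + R\right) = \left(-1 + R\right)^{2}$)
$\left(\left(n{\left(\left(-1 - 1\right) + 1 \right)} - 10\right) + 0\right) 25 = \left(\left(\left(1 + \left(\left(-1 - 1\right) + 1\right)^{2} - 2 \left(\left(-1 - 1\right) + 1\right)\right) - 10\right) + 0\right) 25 = \left(\left(\left(1 + \left(-2 + 1\right)^{2} - 2 \left(-2 + 1\right)\right) - 10\right) + 0\right) 25 = \left(\left(\left(1 + \left(-1\right)^{2} - -2\right) - 10\right) + 0\right) 25 = \left(\left(\left(1 + 1 + 2\right) - 10\right) + 0\right) 25 = \left(\left(4 - 10\right) + 0\right) 25 = \left(-6 + 0\right) 25 = \left(-6\right) 25 = -150$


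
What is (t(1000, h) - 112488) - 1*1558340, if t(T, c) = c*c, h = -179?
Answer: -1638787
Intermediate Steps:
t(T, c) = c²
(t(1000, h) - 112488) - 1*1558340 = ((-179)² - 112488) - 1*1558340 = (32041 - 112488) - 1558340 = -80447 - 1558340 = -1638787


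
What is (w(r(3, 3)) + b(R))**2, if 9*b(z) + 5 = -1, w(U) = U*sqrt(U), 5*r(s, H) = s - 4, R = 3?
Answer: 491/1125 + 4*I*sqrt(5)/75 ≈ 0.43644 + 0.11926*I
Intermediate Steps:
r(s, H) = -4/5 + s/5 (r(s, H) = (s - 4)/5 = (-4 + s)/5 = -4/5 + s/5)
w(U) = U**(3/2)
b(z) = -2/3 (b(z) = -5/9 + (1/9)*(-1) = -5/9 - 1/9 = -2/3)
(w(r(3, 3)) + b(R))**2 = ((-4/5 + (1/5)*3)**(3/2) - 2/3)**2 = ((-4/5 + 3/5)**(3/2) - 2/3)**2 = ((-1/5)**(3/2) - 2/3)**2 = (-I*sqrt(5)/25 - 2/3)**2 = (-2/3 - I*sqrt(5)/25)**2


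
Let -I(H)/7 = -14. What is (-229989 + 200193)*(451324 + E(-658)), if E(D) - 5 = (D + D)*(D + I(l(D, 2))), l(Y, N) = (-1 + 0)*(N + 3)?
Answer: -35406259044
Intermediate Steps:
l(Y, N) = -3 - N (l(Y, N) = -(3 + N) = -3 - N)
I(H) = 98 (I(H) = -7*(-14) = 98)
E(D) = 5 + 2*D*(98 + D) (E(D) = 5 + (D + D)*(D + 98) = 5 + (2*D)*(98 + D) = 5 + 2*D*(98 + D))
(-229989 + 200193)*(451324 + E(-658)) = (-229989 + 200193)*(451324 + (5 + 2*(-658)² + 196*(-658))) = -29796*(451324 + (5 + 2*432964 - 128968)) = -29796*(451324 + (5 + 865928 - 128968)) = -29796*(451324 + 736965) = -29796*1188289 = -35406259044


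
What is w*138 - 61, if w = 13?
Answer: 1733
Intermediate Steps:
w*138 - 61 = 13*138 - 61 = 1794 - 61 = 1733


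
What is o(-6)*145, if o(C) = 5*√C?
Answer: 725*I*√6 ≈ 1775.9*I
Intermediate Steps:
o(-6)*145 = (5*√(-6))*145 = (5*(I*√6))*145 = (5*I*√6)*145 = 725*I*√6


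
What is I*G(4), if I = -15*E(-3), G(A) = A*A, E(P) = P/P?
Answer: -240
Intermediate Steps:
E(P) = 1
G(A) = A**2
I = -15 (I = -15*1 = -15)
I*G(4) = -15*4**2 = -15*16 = -240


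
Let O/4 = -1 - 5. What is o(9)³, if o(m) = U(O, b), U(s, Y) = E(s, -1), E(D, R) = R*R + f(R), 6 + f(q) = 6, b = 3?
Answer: 1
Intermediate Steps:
f(q) = 0 (f(q) = -6 + 6 = 0)
O = -24 (O = 4*(-1 - 5) = 4*(-6) = -24)
E(D, R) = R² (E(D, R) = R*R + 0 = R² + 0 = R²)
U(s, Y) = 1 (U(s, Y) = (-1)² = 1)
o(m) = 1
o(9)³ = 1³ = 1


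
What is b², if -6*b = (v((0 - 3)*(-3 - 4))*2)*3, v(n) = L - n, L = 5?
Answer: 256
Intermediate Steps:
v(n) = 5 - n
b = 16 (b = -(5 - (0 - 3)*(-3 - 4))*2*3/6 = -(5 - (-3)*(-7))*2*3/6 = -(5 - 1*21)*2*3/6 = -(5 - 21)*2*3/6 = -(-16*2)*3/6 = -(-16)*3/3 = -⅙*(-96) = 16)
b² = 16² = 256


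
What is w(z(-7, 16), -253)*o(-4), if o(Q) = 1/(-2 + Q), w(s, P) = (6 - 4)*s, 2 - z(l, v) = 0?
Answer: -⅔ ≈ -0.66667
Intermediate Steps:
z(l, v) = 2 (z(l, v) = 2 - 1*0 = 2 + 0 = 2)
w(s, P) = 2*s
w(z(-7, 16), -253)*o(-4) = (2*2)/(-2 - 4) = 4/(-6) = 4*(-⅙) = -⅔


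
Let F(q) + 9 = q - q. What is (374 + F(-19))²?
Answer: 133225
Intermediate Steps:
F(q) = -9 (F(q) = -9 + (q - q) = -9 + 0 = -9)
(374 + F(-19))² = (374 - 9)² = 365² = 133225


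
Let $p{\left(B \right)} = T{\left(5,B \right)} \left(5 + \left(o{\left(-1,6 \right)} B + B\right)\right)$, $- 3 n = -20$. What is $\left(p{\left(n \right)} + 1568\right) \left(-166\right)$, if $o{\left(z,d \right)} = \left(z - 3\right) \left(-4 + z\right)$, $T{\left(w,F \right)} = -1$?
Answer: $-236218$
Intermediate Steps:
$n = \frac{20}{3}$ ($n = \left(- \frac{1}{3}\right) \left(-20\right) = \frac{20}{3} \approx 6.6667$)
$o{\left(z,d \right)} = \left(-4 + z\right) \left(-3 + z\right)$ ($o{\left(z,d \right)} = \left(-3 + z\right) \left(-4 + z\right) = \left(-4 + z\right) \left(-3 + z\right)$)
$p{\left(B \right)} = -5 - 21 B$ ($p{\left(B \right)} = - (5 + \left(\left(12 + \left(-1\right)^{2} - -7\right) B + B\right)) = - (5 + \left(\left(12 + 1 + 7\right) B + B\right)) = - (5 + \left(20 B + B\right)) = - (5 + 21 B) = -5 - 21 B$)
$\left(p{\left(n \right)} + 1568\right) \left(-166\right) = \left(\left(-5 - 140\right) + 1568\right) \left(-166\right) = \left(-145 + 1568\right) \left(-166\right) = 1423 \left(-166\right) = -236218$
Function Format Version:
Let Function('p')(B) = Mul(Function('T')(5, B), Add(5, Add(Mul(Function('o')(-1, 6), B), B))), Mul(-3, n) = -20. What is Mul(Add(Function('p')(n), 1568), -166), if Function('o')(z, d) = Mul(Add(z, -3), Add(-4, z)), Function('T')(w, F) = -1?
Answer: -236218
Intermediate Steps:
n = Rational(20, 3) (n = Mul(Rational(-1, 3), -20) = Rational(20, 3) ≈ 6.6667)
Function('o')(z, d) = Mul(Add(-4, z), Add(-3, z)) (Function('o')(z, d) = Mul(Add(-3, z), Add(-4, z)) = Mul(Add(-4, z), Add(-3, z)))
Function('p')(B) = Add(-5, Mul(-21, B)) (Function('p')(B) = Mul(-1, Add(5, Add(Mul(Add(12, Pow(-1, 2), Mul(-7, -1)), B), B))) = Mul(-1, Add(5, Add(Mul(Add(12, 1, 7), B), B))) = Mul(-1, Add(5, Add(Mul(20, B), B))) = Mul(-1, Add(5, Mul(21, B))) = Add(-5, Mul(-21, B)))
Mul(Add(Function('p')(n), 1568), -166) = Mul(Add(Add(-5, Mul(-21, Rational(20, 3))), 1568), -166) = Mul(Add(Add(-5, -140), 1568), -166) = Mul(Add(-145, 1568), -166) = Mul(1423, -166) = -236218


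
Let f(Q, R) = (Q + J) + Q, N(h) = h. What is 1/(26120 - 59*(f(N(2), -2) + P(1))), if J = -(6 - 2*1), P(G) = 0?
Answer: 1/26120 ≈ 3.8285e-5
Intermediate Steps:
J = -4 (J = -(6 - 2) = -1*4 = -4)
f(Q, R) = -4 + 2*Q (f(Q, R) = (Q - 4) + Q = (-4 + Q) + Q = -4 + 2*Q)
1/(26120 - 59*(f(N(2), -2) + P(1))) = 1/(26120 - 59*((-4 + 2*2) + 0)) = 1/(26120 - 59*((-4 + 4) + 0)) = 1/(26120 - 59*(0 + 0)) = 1/(26120 - 59*0) = 1/(26120 + 0) = 1/26120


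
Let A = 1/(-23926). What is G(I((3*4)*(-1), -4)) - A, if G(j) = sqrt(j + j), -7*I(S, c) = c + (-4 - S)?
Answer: 1/23926 + 2*I*sqrt(14)/7 ≈ 4.1796e-5 + 1.069*I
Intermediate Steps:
I(S, c) = 4/7 - c/7 + S/7 (I(S, c) = -(c + (-4 - S))/7 = -(-4 + c - S)/7 = 4/7 - c/7 + S/7)
A = -1/23926 ≈ -4.1796e-5
G(j) = sqrt(2)*sqrt(j) (G(j) = sqrt(2*j) = sqrt(2)*sqrt(j))
G(I((3*4)*(-1), -4)) - A = sqrt(2)*sqrt(4/7 - 1/7*(-4) + ((3*4)*(-1))/7) - 1*(-1/23926) = sqrt(2)*sqrt(4/7 + 4/7 + (12*(-1))/7) + 1/23926 = sqrt(2)*sqrt(4/7 + 4/7 + (1/7)*(-12)) + 1/23926 = sqrt(2)*sqrt(4/7 + 4/7 - 12/7) + 1/23926 = sqrt(2)*sqrt(-4/7) + 1/23926 = sqrt(2)*(2*I*sqrt(7)/7) + 1/23926 = 2*I*sqrt(14)/7 + 1/23926 = 1/23926 + 2*I*sqrt(14)/7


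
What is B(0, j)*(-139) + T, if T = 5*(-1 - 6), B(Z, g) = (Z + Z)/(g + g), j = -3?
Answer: -35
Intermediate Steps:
B(Z, g) = Z/g (B(Z, g) = (2*Z)/((2*g)) = (2*Z)*(1/(2*g)) = Z/g)
T = -35 (T = 5*(-7) = -35)
B(0, j)*(-139) + T = (0/(-3))*(-139) - 35 = (0*(-⅓))*(-139) - 35 = 0*(-139) - 35 = 0 - 35 = -35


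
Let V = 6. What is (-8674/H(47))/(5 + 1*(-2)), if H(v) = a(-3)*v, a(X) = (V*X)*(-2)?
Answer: -4337/2538 ≈ -1.7088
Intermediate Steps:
a(X) = -12*X (a(X) = (6*X)*(-2) = -12*X)
H(v) = 36*v (H(v) = (-12*(-3))*v = 36*v)
(-8674/H(47))/(5 + 1*(-2)) = (-8674/(36*47))/(5 + 1*(-2)) = (-8674/1692)/(5 - 2) = -8674*1/1692/3 = -4337/846*⅓ = -4337/2538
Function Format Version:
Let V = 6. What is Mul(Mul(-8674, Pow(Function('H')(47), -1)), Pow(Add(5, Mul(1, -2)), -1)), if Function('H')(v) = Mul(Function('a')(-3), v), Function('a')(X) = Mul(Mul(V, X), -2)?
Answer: Rational(-4337, 2538) ≈ -1.7088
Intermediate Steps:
Function('a')(X) = Mul(-12, X) (Function('a')(X) = Mul(Mul(6, X), -2) = Mul(-12, X))
Function('H')(v) = Mul(36, v) (Function('H')(v) = Mul(Mul(-12, -3), v) = Mul(36, v))
Mul(Mul(-8674, Pow(Function('H')(47), -1)), Pow(Add(5, Mul(1, -2)), -1)) = Mul(Mul(-8674, Pow(Mul(36, 47), -1)), Pow(Add(5, Mul(1, -2)), -1)) = Mul(Mul(-8674, Pow(1692, -1)), Pow(Add(5, -2), -1)) = Mul(Mul(-8674, Rational(1, 1692)), Pow(3, -1)) = Mul(Rational(-4337, 846), Rational(1, 3)) = Rational(-4337, 2538)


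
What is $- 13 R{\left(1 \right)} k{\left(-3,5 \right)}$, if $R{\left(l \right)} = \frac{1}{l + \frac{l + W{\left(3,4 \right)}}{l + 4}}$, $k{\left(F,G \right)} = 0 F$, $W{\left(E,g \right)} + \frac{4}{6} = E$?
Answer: $0$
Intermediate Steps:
$W{\left(E,g \right)} = - \frac{2}{3} + E$
$k{\left(F,G \right)} = 0$
$R{\left(l \right)} = \frac{1}{l + \frac{\frac{7}{3} + l}{4 + l}}$ ($R{\left(l \right)} = \frac{1}{l + \frac{l + \left(- \frac{2}{3} + 3\right)}{l + 4}} = \frac{1}{l + \frac{l + \frac{7}{3}}{4 + l}} = \frac{1}{l + \frac{\frac{7}{3} + l}{4 + l}}$)
$- 13 R{\left(1 \right)} k{\left(-3,5 \right)} = - 13 \frac{3 \left(4 + 1\right)}{7 + 3 \cdot 1^{2} + 15 \cdot 1} \cdot 0 = - 13 \cdot 3 \frac{1}{7 + 3 \cdot 1 + 15} \cdot 5 \cdot 0 = - 13 \cdot 3 \frac{1}{7 + 3 + 15} \cdot 5 \cdot 0 = - 13 \cdot 3 \cdot \frac{1}{25} \cdot 5 \cdot 0 = \left(-13\right) \frac{3}{5} \cdot 0 = \left(- \frac{39}{5}\right) 0 = 0$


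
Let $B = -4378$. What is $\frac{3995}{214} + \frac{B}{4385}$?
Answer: $\frac{16581183}{938390} \approx 17.67$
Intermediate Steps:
$\frac{3995}{214} + \frac{B}{4385} = \frac{3995}{214} - \frac{4378}{4385} = \frac{16581183}{938390}$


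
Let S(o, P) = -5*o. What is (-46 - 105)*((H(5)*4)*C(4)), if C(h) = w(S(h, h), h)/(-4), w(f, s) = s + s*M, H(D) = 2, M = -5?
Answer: -4832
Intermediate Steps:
w(f, s) = -4*s (w(f, s) = s + s*(-5) = s - 5*s = -4*s)
C(h) = h (C(h) = -4*h/(-4) = -4*h*(-¼) = h)
(-46 - 105)*((H(5)*4)*C(4)) = (-46 - 105)*((2*4)*4) = -1208*4 = -151*32 = -4832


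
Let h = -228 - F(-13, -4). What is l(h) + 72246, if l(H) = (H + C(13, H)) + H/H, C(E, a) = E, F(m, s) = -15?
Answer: 72047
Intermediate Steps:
h = -213 (h = -228 - 1*(-15) = -228 + 15 = -213)
l(H) = 14 + H (l(H) = (H + 13) + H/H = (13 + H) + 1 = 14 + H)
l(h) + 72246 = (14 - 213) + 72246 = -199 + 72246 = 72047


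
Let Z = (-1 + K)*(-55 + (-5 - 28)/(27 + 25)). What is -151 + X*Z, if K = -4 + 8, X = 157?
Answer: -1370455/52 ≈ -26355.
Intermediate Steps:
K = 4
Z = -8679/52 (Z = (-1 + 4)*(-55 + (-5 - 28)/(27 + 25)) = 3*(-55 - 33/52) = 3*(-2893/52) = -8679/52 ≈ -166.90)
-151 + X*Z = -151 + 157*(-8679/52) = -151 - 1362603/52 = -1370455/52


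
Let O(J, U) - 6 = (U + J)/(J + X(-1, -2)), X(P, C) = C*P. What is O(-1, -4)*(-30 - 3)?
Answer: -33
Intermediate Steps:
O(J, U) = 6 + (J + U)/(2 + J) (O(J, U) = 6 + (U + J)/(J - 2*(-1)) = 6 + (J + U)/(J + 2) = 6 + (J + U)/(2 + J))
O(-1, -4)*(-30 - 3) = ((12 - 4 + 7*(-1))/(2 - 1))*(-30 - 3) = ((12 - 4 - 7)/1)*(-33) = (1*1)*(-33) = 1*(-33) = -33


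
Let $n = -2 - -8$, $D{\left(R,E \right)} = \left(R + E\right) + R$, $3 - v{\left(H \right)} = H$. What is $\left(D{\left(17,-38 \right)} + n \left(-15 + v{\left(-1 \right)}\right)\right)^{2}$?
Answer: $4900$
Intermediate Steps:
$v{\left(H \right)} = 3 - H$
$D{\left(R,E \right)} = E + 2 R$ ($D{\left(R,E \right)} = \left(E + R\right) + R = E + 2 R$)
$n = 6$ ($n = -2 + 8 = 6$)
$\left(D{\left(17,-38 \right)} + n \left(-15 + v{\left(-1 \right)}\right)\right)^{2} = \left(\left(-38 + 2 \cdot 17\right) + 6 \left(-15 + \left(3 - -1\right)\right)\right)^{2} = \left(\left(-38 + 34\right) + 6 \left(-15 + \left(3 + 1\right)\right)\right)^{2} = \left(-4 + 6 \left(-15 + 4\right)\right)^{2} = \left(-4 + 6 \left(-11\right)\right)^{2} = \left(-4 - 66\right)^{2} = \left(-70\right)^{2} = 4900$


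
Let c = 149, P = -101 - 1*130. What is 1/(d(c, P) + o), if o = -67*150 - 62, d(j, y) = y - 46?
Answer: -1/10389 ≈ -9.6256e-5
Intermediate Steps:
P = -231 (P = -101 - 130 = -231)
d(j, y) = -46 + y
o = -10112 (o = -10050 - 62 = -10112)
1/(d(c, P) + o) = 1/((-46 - 231) - 10112) = 1/(-277 - 10112) = 1/(-10389) = -1/10389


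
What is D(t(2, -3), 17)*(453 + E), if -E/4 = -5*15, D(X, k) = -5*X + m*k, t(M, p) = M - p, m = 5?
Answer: 45180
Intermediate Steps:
D(X, k) = -5*X + 5*k
E = 300 (E = -(-20)*15 = -4*(-75) = 300)
D(t(2, -3), 17)*(453 + E) = (-5*(2 - 1*(-3)) + 5*17)*(453 + 300) = (-5*(2 + 3) + 85)*753 = (-5*5 + 85)*753 = (-25 + 85)*753 = 60*753 = 45180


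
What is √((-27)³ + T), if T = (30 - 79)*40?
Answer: I*√21643 ≈ 147.12*I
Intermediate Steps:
T = -1960 (T = -49*40 = -1960)
√((-27)³ + T) = √((-27)³ - 1960) = √(-19683 - 1960) = √(-21643) = I*√21643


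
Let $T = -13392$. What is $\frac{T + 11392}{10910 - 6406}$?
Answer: $- \frac{250}{563} \approx -0.44405$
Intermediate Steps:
$\frac{T + 11392}{10910 - 6406} = \frac{-13392 + 11392}{10910 - 6406} = - \frac{2000}{4504} = \left(-2000\right) \frac{1}{4504} = - \frac{250}{563}$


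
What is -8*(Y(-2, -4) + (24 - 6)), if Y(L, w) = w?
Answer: -112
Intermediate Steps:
-8*(Y(-2, -4) + (24 - 6)) = -8*(-4 + (24 - 6)) = -8*(-4 + 18) = -8*14 = -112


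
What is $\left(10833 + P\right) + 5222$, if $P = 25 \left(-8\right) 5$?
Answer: $15055$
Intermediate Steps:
$P = -1000$ ($P = \left(-200\right) 5 = -1000$)
$\left(10833 + P\right) + 5222 = \left(10833 - 1000\right) + 5222 = 9833 + 5222 = 15055$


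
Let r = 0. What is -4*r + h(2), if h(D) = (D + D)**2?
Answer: 16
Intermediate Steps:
h(D) = 4*D**2 (h(D) = (2*D)**2 = 4*D**2)
-4*r + h(2) = -4*0 + 4*2**2 = 0 + 4*4 = 0 + 16 = 16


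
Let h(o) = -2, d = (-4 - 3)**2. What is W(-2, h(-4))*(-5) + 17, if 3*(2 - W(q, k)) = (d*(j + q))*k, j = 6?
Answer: -1939/3 ≈ -646.33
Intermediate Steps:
d = 49 (d = (-7)**2 = 49)
W(q, k) = 2 - k*(294 + 49*q)/3 (W(q, k) = 2 - 49*(6 + q)*k/3 = 2 - (294 + 49*q)*k/3 = 2 - k*(294 + 49*q)/3)
W(-2, h(-4))*(-5) + 17 = (2 - 98*(-2) - 49/3*(-2)*(-2))*(-5) + 17 = (2 + 196 - 196/3)*(-5) + 17 = (398/3)*(-5) + 17 = -1990/3 + 17 = -1939/3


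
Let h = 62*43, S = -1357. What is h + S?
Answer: 1309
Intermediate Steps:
h = 2666
h + S = 2666 - 1357 = 1309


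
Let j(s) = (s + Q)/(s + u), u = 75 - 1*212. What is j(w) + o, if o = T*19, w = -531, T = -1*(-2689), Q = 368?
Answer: 34128951/668 ≈ 51091.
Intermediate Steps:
u = -137 (u = 75 - 212 = -137)
T = 2689
o = 51091 (o = 2689*19 = 51091)
j(s) = (368 + s)/(-137 + s) (j(s) = (s + 368)/(s - 137) = (368 + s)/(-137 + s))
j(w) + o = (368 - 531)/(-137 - 531) + 51091 = -163/(-668) + 51091 = -1/668*(-163) + 51091 = 163/668 + 51091 = 34128951/668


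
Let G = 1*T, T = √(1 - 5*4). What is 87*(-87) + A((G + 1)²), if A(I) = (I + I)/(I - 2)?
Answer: (-75672*I - 7567*√19)/(√19 + 10*I) ≈ -7567.2 - 0.073257*I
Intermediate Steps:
T = I*√19 (T = √(1 - 20) = √(-19) = I*√19 ≈ 4.3589*I)
G = I*√19 (G = 1*(I*√19) = I*√19 ≈ 4.3589*I)
A(I) = 2*I/(-2 + I) (A(I) = (2*I)/(-2 + I) = 2*I/(-2 + I))
87*(-87) + A((G + 1)²) = 87*(-87) + 2*(I*√19 + 1)²/(-2 + (I*√19 + 1)²) = -7569 + 2*(1 + I*√19)²/(-2 + (1 + I*√19)²)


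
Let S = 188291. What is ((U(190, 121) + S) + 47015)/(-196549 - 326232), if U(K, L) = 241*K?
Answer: -281096/522781 ≈ -0.53769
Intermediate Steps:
((U(190, 121) + S) + 47015)/(-196549 - 326232) = ((241*190 + 188291) + 47015)/(-196549 - 326232) = ((45790 + 188291) + 47015)/(-522781) = (234081 + 47015)*(-1/522781) = 281096*(-1/522781) = -281096/522781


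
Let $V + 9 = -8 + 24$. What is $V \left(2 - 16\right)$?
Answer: $-98$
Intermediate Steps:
$V = 7$ ($V = -9 + \left(-8 + 24\right) = -9 + 16 = 7$)
$V \left(2 - 16\right) = 7 \left(2 - 16\right) = 7 \left(-14\right) = -98$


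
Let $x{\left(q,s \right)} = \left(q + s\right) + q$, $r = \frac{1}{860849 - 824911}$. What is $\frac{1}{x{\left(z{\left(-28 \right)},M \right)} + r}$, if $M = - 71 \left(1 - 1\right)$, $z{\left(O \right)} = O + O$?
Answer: $- \frac{35938}{4025055} \approx -0.0089286$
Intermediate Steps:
$z{\left(O \right)} = 2 O$
$M = 0$ ($M = \left(-71\right) 0 = 0$)
$r = \frac{1}{35938} \approx 2.7826 \cdot 10^{-5}$
$x{\left(q,s \right)} = s + 2 q$
$\frac{1}{x{\left(z{\left(-28 \right)},M \right)} + r} = \frac{1}{\left(0 + 2 \cdot 2 \left(-28\right)\right) + \frac{1}{35938}} = \frac{1}{\left(0 + 2 \left(-56\right)\right) + \frac{1}{35938}} = \frac{1}{\left(0 - 112\right) + \frac{1}{35938}} = \frac{1}{-112 + \frac{1}{35938}} = \frac{1}{- \frac{4025055}{35938}} = - \frac{35938}{4025055}$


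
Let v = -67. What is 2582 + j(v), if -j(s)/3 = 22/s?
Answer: 173060/67 ≈ 2583.0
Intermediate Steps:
j(s) = -66/s
2582 + j(v) = 2582 - 66/(-67) = 2582 - 66*(-1/67) = 2582 + 66/67 = 173060/67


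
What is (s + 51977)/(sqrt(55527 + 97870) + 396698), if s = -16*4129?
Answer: -5588284726/157369149807 + 14087*sqrt(153397)/157369149807 ≈ -0.035476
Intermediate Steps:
s = -66064
(s + 51977)/(sqrt(55527 + 97870) + 396698) = (-66064 + 51977)/(sqrt(55527 + 97870) + 396698) = -14087/(sqrt(153397) + 396698) = -14087/(396698 + sqrt(153397))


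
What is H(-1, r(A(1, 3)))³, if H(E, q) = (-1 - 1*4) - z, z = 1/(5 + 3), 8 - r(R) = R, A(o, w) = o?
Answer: -68921/512 ≈ -134.61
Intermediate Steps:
r(R) = 8 - R
z = ⅛ (z = 1/8 = ⅛ ≈ 0.12500)
H(E, q) = -41/8 (H(E, q) = (-1 - 1*4) - 1*⅛ = (-1 - 4) - ⅛ = -5 - ⅛ = -41/8)
H(-1, r(A(1, 3)))³ = (-41/8)³ = -68921/512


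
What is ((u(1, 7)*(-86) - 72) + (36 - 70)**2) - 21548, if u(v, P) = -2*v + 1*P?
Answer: -20894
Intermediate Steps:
u(v, P) = P - 2*v (u(v, P) = -2*v + P = P - 2*v)
((u(1, 7)*(-86) - 72) + (36 - 70)**2) - 21548 = (((7 - 2*1)*(-86) - 72) + (36 - 70)**2) - 21548 = (((7 - 2)*(-86) - 72) + (-34)**2) - 21548 = ((5*(-86) - 72) + 1156) - 21548 = ((-430 - 72) + 1156) - 21548 = (-502 + 1156) - 21548 = 654 - 21548 = -20894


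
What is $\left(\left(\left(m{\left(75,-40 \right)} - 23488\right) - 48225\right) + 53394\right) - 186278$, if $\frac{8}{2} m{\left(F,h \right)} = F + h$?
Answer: $- \frac{818353}{4} \approx -2.0459 \cdot 10^{5}$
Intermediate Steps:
$m{\left(F,h \right)} = \frac{F}{4} + \frac{h}{4}$ ($m{\left(F,h \right)} = \frac{F + h}{4} = \frac{F}{4} + \frac{h}{4}$)
$\left(\left(\left(m{\left(75,-40 \right)} - 23488\right) - 48225\right) + 53394\right) - 186278 = \left(\left(\left(\left(\frac{1}{4} \cdot 75 + \frac{1}{4} \left(-40\right)\right) - 23488\right) - 48225\right) + 53394\right) - 186278 = \left(\left(\left(\left(\frac{75}{4} - 10\right) - 23488\right) - 48225\right) + 53394\right) - 186278 = \left(\left(\left(\frac{35}{4} - 23488\right) - 48225\right) + 53394\right) - 186278 = \left(\left(- \frac{93917}{4} - 48225\right) + 53394\right) - 186278 = \left(- \frac{286817}{4} + 53394\right) - 186278 = - \frac{73241}{4} - 186278 = - \frac{818353}{4}$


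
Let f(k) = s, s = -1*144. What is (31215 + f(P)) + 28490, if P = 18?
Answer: 59561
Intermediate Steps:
s = -144
f(k) = -144
(31215 + f(P)) + 28490 = (31215 - 144) + 28490 = 31071 + 28490 = 59561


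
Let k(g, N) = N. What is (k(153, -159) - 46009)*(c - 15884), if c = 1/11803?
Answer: 298466330792/407 ≈ 7.3333e+8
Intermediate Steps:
c = 1/11803 ≈ 8.4724e-5
(k(153, -159) - 46009)*(c - 15884) = (-159 - 46009)*(1/11803 - 15884) = -46168*(-187478851/11803) = 298466330792/407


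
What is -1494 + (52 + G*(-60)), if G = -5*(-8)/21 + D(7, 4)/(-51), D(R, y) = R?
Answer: -184218/119 ≈ -1548.1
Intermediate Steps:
G = 631/357 (G = -5*(-8)/21 + 7/(-51) = 40*(1/21) + 7*(-1/51) = 40/21 - 7/51 = 631/357 ≈ 1.7675)
-1494 + (52 + G*(-60)) = -1494 + (52 + (631/357)*(-60)) = -1494 + (52 - 12620/119) = -1494 - 6432/119 = -184218/119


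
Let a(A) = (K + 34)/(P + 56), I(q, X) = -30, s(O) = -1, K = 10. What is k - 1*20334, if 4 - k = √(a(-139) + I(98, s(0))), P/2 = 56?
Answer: -20330 - I*√52458/42 ≈ -20330.0 - 5.4533*I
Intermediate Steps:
P = 112 (P = 2*56 = 112)
a(A) = 11/42 (a(A) = (10 + 34)/(112 + 56) = 44/168 = 44*(1/168) = 11/42)
k = 4 - I*√52458/42 (k = 4 - √(11/42 - 30) = 4 - √(-1249/42) = 4 - I*√52458/42 ≈ 4.0 - 5.4533*I)
k - 1*20334 = (4 - I*√52458/42) - 1*20334 = (4 - I*√52458/42) - 20334 = -20330 - I*√52458/42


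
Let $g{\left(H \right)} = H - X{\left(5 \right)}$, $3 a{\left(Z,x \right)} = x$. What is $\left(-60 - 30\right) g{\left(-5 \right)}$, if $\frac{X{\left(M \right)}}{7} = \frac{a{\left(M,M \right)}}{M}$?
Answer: $660$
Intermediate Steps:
$a{\left(Z,x \right)} = \frac{x}{3}$
$X{\left(M \right)} = \frac{7}{3}$ ($X{\left(M \right)} = 7 \frac{\frac{1}{3} M}{M} = 7 \cdot \frac{1}{3} = \frac{7}{3}$)
$g{\left(H \right)} = - \frac{7}{3} + H$ ($g{\left(H \right)} = H - \frac{7}{3} = - \frac{7}{3} + H$)
$\left(-60 - 30\right) g{\left(-5 \right)} = \left(-60 - 30\right) \left(- \frac{7}{3} - 5\right) = \left(-90\right) \left(- \frac{22}{3}\right) = 660$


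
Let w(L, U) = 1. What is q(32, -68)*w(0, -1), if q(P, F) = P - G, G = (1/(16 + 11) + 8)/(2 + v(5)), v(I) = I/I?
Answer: 2375/81 ≈ 29.321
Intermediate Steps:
v(I) = 1
G = 217/81 (G = (1/(16 + 11) + 8)/(2 + 1) = (1/27 + 8)/3 = (1/27 + 8)*(⅓) = (217/27)*(⅓) = 217/81 ≈ 2.6790)
q(P, F) = -217/81 + P (q(P, F) = P - 1*217/81 = P - 217/81 = -217/81 + P)
q(32, -68)*w(0, -1) = (-217/81 + 32)*1 = (2375/81)*1 = 2375/81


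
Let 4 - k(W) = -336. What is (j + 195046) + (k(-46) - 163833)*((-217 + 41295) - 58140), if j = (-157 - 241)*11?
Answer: 2789708234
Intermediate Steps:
k(W) = 340 (k(W) = 4 - 1*(-336) = 4 + 336 = 340)
j = -4378 (j = -398*11 = -4378)
(j + 195046) + (k(-46) - 163833)*((-217 + 41295) - 58140) = (-4378 + 195046) + (340 - 163833)*((-217 + 41295) - 58140) = 190668 - 163493*(41078 - 58140) = 190668 - 163493*(-17062) = 190668 + 2789517566 = 2789708234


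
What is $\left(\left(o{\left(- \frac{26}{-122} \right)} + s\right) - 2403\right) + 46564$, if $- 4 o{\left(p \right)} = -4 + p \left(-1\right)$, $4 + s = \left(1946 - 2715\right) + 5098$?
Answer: $\frac{11830841}{244} \approx 48487.0$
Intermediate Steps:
$s = 4325$ ($s = -4 + \left(\left(1946 - 2715\right) + 5098\right) = -4 + \left(-769 + 5098\right) = -4 + 4329 = 4325$)
$o{\left(p \right)} = 1 + \frac{p}{4}$ ($o{\left(p \right)} = - \frac{-4 + p \left(-1\right)}{4} = - \frac{-4 - p}{4} = 1 + \frac{p}{4}$)
$\left(\left(o{\left(- \frac{26}{-122} \right)} + s\right) - 2403\right) + 46564 = \left(\left(\left(1 + \frac{\left(-26\right) \frac{1}{-122}}{4}\right) + 4325\right) - 2403\right) + 46564 = \left(\left(\left(1 + \frac{\left(-26\right) \left(- \frac{1}{122}\right)}{4}\right) + 4325\right) - 2403\right) + 46564 = \left(\left(\left(1 + \frac{1}{4} \cdot \frac{13}{61}\right) + 4325\right) - 2403\right) + 46564 = \left(\left(\left(1 + \frac{13}{244}\right) + 4325\right) - 2403\right) + 46564 = \left(\left(\frac{257}{244} + 4325\right) - 2403\right) + 46564 = \left(\frac{1055557}{244} - 2403\right) + 46564 = \frac{469225}{244} + 46564 = \frac{11830841}{244}$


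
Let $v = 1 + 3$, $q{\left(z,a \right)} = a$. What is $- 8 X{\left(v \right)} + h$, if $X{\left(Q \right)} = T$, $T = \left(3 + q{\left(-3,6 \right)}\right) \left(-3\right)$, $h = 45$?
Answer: $261$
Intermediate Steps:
$v = 4$
$T = -27$ ($T = \left(3 + 6\right) \left(-3\right) = 9 \left(-3\right) = -27$)
$X{\left(Q \right)} = -27$
$- 8 X{\left(v \right)} + h = \left(-8\right) \left(-27\right) + 45 = 216 + 45 = 261$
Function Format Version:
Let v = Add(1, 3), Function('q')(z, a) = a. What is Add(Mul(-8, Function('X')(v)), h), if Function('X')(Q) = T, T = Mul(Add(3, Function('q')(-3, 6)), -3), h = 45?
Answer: 261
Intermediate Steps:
v = 4
T = -27 (T = Mul(Add(3, 6), -3) = Mul(9, -3) = -27)
Function('X')(Q) = -27
Add(Mul(-8, Function('X')(v)), h) = Add(Mul(-8, -27), 45) = Add(216, 45) = 261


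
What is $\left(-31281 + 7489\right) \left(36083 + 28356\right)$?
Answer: $-1533132688$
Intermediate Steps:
$\left(-31281 + 7489\right) \left(36083 + 28356\right) = \left(-23792\right) 64439 = -1533132688$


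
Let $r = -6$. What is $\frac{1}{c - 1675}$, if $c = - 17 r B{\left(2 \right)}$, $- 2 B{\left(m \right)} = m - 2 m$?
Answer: $- \frac{1}{1573} \approx -0.00063573$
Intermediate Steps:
$B{\left(m \right)} = \frac{m}{2}$ ($B{\left(m \right)} = - \frac{m - 2 m}{2} = - \frac{\left(-1\right) m}{2} = \frac{m}{2}$)
$c = 102$ ($c = \left(-17\right) \left(-6\right) \frac{1}{2} \cdot 2 = 102 \cdot 1 = 102$)
$\frac{1}{c - 1675} = \frac{1}{102 - 1675} = \frac{1}{-1573} = - \frac{1}{1573}$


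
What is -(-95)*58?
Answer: 5510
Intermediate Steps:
-(-95)*58 = -19*(-290) = 5510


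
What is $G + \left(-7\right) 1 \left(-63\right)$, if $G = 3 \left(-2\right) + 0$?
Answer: $435$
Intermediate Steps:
$G = -6$ ($G = -6 + 0 = -6$)
$G + \left(-7\right) 1 \left(-63\right) = -6 + \left(-7\right) 1 \left(-63\right) = -6 - -441 = -6 + 441 = 435$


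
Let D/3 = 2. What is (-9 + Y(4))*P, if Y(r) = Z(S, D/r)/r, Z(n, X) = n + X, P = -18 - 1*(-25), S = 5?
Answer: -413/8 ≈ -51.625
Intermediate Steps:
D = 6 (D = 3*2 = 6)
P = 7 (P = -18 + 25 = 7)
Z(n, X) = X + n
Y(r) = (5 + 6/r)/r (Y(r) = (6/r + 5)/r = (5 + 6/r)/r)
(-9 + Y(4))*P = (-9 + (6 + 5*4)/4²)*7 = (-9 + (6 + 20)/16)*7 = (-9 + (1/16)*26)*7 = (-9 + 13/8)*7 = -59/8*7 = -413/8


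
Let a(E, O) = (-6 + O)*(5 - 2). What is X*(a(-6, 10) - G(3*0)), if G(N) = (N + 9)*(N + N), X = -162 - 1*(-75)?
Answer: -1044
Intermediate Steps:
X = -87 (X = -162 + 75 = -87)
a(E, O) = -18 + 3*O (a(E, O) = (-6 + O)*3 = -18 + 3*O)
G(N) = 2*N*(9 + N) (G(N) = (9 + N)*(2*N) = 2*N*(9 + N))
X*(a(-6, 10) - G(3*0)) = -87*((-18 + 3*10) - 2*3*0*(9 + 3*0)) = -87*((-18 + 30) - 2*0*(9 + 0)) = -87*(12 - 2*0*9) = -87*(12 - 1*0) = -87*(12 + 0) = -87*12 = -1044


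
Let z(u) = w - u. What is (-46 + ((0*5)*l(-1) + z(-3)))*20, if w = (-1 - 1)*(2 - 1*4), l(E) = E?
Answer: -780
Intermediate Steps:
w = 4 (w = -2*(2 - 4) = -2*(-2) = 4)
z(u) = 4 - u
(-46 + ((0*5)*l(-1) + z(-3)))*20 = (-46 + ((0*5)*(-1) + (4 - 1*(-3))))*20 = (-46 + (0*(-1) + (4 + 3)))*20 = (-46 + (0 + 7))*20 = (-46 + 7)*20 = -39*20 = -780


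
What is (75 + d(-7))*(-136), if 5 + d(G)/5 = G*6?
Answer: 21760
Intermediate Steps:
d(G) = -25 + 30*G (d(G) = -25 + 5*(G*6) = -25 + 5*(6*G) = -25 + 30*G)
(75 + d(-7))*(-136) = (75 + (-25 + 30*(-7)))*(-136) = (75 + (-25 - 210))*(-136) = (75 - 235)*(-136) = -160*(-136) = 21760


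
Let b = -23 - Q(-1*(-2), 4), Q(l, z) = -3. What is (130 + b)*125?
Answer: 13750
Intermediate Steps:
b = -20 (b = -23 - 1*(-3) = -23 + 3 = -20)
(130 + b)*125 = (130 - 20)*125 = 110*125 = 13750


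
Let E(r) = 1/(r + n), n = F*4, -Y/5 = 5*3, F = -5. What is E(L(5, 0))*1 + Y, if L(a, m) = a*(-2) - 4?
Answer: -2551/34 ≈ -75.029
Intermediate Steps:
Y = -75 (Y = -25*3 = -5*15 = -75)
n = -20 (n = -5*4 = -20)
L(a, m) = -4 - 2*a (L(a, m) = -2*a - 4 = -4 - 2*a)
E(r) = 1/(-20 + r) (E(r) = 1/(r - 20) = 1/(-20 + r))
E(L(5, 0))*1 + Y = 1/(-20 + (-4 - 2*5)) - 75 = 1/(-20 + (-4 - 10)) - 75 = 1/(-20 - 14) - 75 = 1/(-34) - 75 = -1/34*1 - 75 = -1/34 - 75 = -2551/34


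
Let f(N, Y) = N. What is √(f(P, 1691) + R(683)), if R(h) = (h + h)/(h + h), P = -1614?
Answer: I*√1613 ≈ 40.162*I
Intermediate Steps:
R(h) = 1 (R(h) = (2*h)/((2*h)) = (2*h)*(1/(2*h)) = 1)
√(f(P, 1691) + R(683)) = √(-1614 + 1) = √(-1613) = I*√1613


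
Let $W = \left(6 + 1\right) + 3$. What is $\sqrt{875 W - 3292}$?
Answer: $\sqrt{5458} \approx 73.878$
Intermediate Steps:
$W = 10$ ($W = 7 + 3 = 10$)
$\sqrt{875 W - 3292} = \sqrt{875 \cdot 10 - 3292} = \sqrt{8750 - 3292} = \sqrt{5458}$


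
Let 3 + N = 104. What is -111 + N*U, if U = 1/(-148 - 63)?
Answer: -23522/211 ≈ -111.48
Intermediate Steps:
N = 101 (N = -3 + 104 = 101)
U = -1/211 (U = 1/(-211) = -1/211 ≈ -0.0047393)
-111 + N*U = -111 + 101*(-1/211) = -111 - 101/211 = -23522/211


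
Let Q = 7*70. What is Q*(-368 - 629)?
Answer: -488530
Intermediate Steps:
Q = 490
Q*(-368 - 629) = 490*(-368 - 629) = 490*(-997) = -488530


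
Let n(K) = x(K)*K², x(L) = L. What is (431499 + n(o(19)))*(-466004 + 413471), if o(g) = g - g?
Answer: -22667936967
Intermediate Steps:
o(g) = 0
n(K) = K³ (n(K) = K*K² = K³)
(431499 + n(o(19)))*(-466004 + 413471) = (431499 + 0³)*(-466004 + 413471) = (431499 + 0)*(-52533) = 431499*(-52533) = -22667936967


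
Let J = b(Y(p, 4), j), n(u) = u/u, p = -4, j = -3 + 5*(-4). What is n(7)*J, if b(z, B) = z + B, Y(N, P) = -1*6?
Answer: -29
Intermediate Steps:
j = -23 (j = -3 - 20 = -23)
Y(N, P) = -6
n(u) = 1
b(z, B) = B + z
J = -29 (J = -23 - 6 = -29)
n(7)*J = 1*(-29) = -29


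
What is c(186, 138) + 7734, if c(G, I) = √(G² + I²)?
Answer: 7734 + 6*√1490 ≈ 7965.6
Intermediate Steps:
c(186, 138) + 7734 = √(186² + 138²) + 7734 = √(34596 + 19044) + 7734 = √53640 + 7734 = 6*√1490 + 7734 = 7734 + 6*√1490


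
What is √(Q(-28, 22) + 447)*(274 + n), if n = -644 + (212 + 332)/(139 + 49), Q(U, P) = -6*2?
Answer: -17254*√435/47 ≈ -7656.6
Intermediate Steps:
Q(U, P) = -12
n = -30132/47 (n = -644 + 544/188 = -644 + 544*(1/188) = -644 + 136/47 = -30132/47 ≈ -641.11)
√(Q(-28, 22) + 447)*(274 + n) = √(-12 + 447)*(274 - 30132/47) = √435*(-17254/47) = -17254*√435/47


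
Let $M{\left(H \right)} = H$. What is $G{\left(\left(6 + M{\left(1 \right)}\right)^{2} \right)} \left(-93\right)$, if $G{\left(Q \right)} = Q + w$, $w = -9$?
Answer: $-3720$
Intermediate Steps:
$G{\left(Q \right)} = -9 + Q$ ($G{\left(Q \right)} = Q - 9 = -9 + Q$)
$G{\left(\left(6 + M{\left(1 \right)}\right)^{2} \right)} \left(-93\right) = \left(-9 + \left(6 + 1\right)^{2}\right) \left(-93\right) = \left(-9 + 7^{2}\right) \left(-93\right) = \left(-9 + 49\right) \left(-93\right) = 40 \left(-93\right) = -3720$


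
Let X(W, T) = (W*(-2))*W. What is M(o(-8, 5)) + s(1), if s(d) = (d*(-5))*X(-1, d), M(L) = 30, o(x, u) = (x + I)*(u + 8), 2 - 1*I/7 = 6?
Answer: 40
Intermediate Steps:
X(W, T) = -2*W² (X(W, T) = (-2*W)*W = -2*W²)
I = -28 (I = 14 - 7*6 = 14 - 42 = -28)
o(x, u) = (-28 + x)*(8 + u) (o(x, u) = (x - 28)*(u + 8) = (-28 + x)*(8 + u))
s(d) = 10*d (s(d) = (d*(-5))*(-2*(-1)²) = (-5*d)*(-2*1) = -5*d*(-2) = 10*d)
M(o(-8, 5)) + s(1) = 30 + 10*1 = 30 + 10 = 40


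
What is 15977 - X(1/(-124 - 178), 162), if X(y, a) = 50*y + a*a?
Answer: -1550292/151 ≈ -10267.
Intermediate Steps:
X(y, a) = a² + 50*y (X(y, a) = 50*y + a² = a² + 50*y)
15977 - X(1/(-124 - 178), 162) = 15977 - (162² + 50/(-124 - 178)) = 15977 - (26244 + 50/(-302)) = 15977 - (26244 + 50*(-1/302)) = 15977 - (26244 - 25/151) = 15977 - 1*3962819/151 = 15977 - 3962819/151 = -1550292/151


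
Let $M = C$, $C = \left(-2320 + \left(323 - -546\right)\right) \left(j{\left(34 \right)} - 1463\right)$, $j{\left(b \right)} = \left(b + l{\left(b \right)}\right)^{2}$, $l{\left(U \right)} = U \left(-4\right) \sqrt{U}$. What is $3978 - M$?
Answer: $912040185 - 13418848 \sqrt{34} \approx 8.338 \cdot 10^{8}$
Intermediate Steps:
$l{\left(U \right)} = - 4 U^{\frac{3}{2}}$ ($l{\left(U \right)} = - 4 U \sqrt{U} = - 4 U^{\frac{3}{2}}$)
$j{\left(b \right)} = \left(b - 4 b^{\frac{3}{2}}\right)^{2}$
$C = 2122813 - 1451 \left(-34 + 136 \sqrt{34}\right)^{2}$ ($C = \left(-2320 + \left(323 - -546\right)\right) \left(\left(\left(-1\right) 34 + 4 \cdot 34^{\frac{3}{2}}\right)^{2} - 1463\right) = \left(-2320 + \left(323 + 546\right)\right) \left(\left(-34 + 4 \cdot 34 \sqrt{34}\right)^{2} - 1463\right) = \left(-2320 + 869\right) \left(\left(-34 + 136 \sqrt{34}\right)^{2} - 1463\right) = - 1451 \left(-1463 + \left(-34 + 136 \sqrt{34}\right)^{2}\right) = 2122813 - 1451 \left(-34 + 136 \sqrt{34}\right)^{2} \approx -8.3379 \cdot 10^{8}$)
$M = -912036207 + 13418848 \sqrt{34} \approx -8.3379 \cdot 10^{8}$
$3978 - M = 3978 - \left(-912036207 + 13418848 \sqrt{34}\right) = 3978 + \left(912036207 - 13418848 \sqrt{34}\right) = 912040185 - 13418848 \sqrt{34}$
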